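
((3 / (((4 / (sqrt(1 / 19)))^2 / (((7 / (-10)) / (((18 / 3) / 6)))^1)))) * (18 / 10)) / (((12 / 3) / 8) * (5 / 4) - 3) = 189 / 36100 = 0.01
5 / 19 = 0.26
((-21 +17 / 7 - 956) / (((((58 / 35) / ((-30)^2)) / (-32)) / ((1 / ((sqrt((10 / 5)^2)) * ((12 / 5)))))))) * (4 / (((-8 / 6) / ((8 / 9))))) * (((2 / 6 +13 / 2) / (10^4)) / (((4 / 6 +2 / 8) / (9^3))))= -1631222064 / 319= -5113548.79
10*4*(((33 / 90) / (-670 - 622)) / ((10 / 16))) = -0.02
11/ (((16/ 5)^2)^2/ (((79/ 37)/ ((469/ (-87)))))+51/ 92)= -4347172500/ 104407574261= -0.04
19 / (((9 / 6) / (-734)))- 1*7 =-27913 / 3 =-9304.33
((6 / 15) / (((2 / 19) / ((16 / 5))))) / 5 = 304 / 125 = 2.43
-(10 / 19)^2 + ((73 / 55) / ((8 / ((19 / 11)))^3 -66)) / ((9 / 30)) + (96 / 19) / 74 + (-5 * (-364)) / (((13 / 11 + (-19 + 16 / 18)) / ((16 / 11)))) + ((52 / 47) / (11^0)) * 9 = -145455389814962333 / 992930863352637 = -146.49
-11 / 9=-1.22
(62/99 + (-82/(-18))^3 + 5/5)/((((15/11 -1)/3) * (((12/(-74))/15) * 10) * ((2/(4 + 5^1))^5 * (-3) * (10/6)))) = 1733401863/640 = 2708440.41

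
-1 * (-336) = 336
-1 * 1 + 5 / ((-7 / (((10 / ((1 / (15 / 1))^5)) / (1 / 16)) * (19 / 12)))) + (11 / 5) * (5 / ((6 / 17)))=-5771248733 / 42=-137410684.12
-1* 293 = -293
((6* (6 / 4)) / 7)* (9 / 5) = 81 / 35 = 2.31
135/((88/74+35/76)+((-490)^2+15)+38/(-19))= 0.00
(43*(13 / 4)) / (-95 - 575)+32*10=857041 / 2680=319.79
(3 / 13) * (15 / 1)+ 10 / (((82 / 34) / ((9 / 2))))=22.12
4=4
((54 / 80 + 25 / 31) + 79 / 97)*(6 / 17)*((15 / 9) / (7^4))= 276149 / 490946876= 0.00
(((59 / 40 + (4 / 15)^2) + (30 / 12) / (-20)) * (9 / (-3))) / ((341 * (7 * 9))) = -1279 / 6444900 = -0.00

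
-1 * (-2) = 2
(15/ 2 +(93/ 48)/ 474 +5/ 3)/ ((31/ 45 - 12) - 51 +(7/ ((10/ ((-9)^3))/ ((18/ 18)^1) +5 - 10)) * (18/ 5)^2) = -19065667875/ 167160076544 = -0.11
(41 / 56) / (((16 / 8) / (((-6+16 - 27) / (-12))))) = 0.52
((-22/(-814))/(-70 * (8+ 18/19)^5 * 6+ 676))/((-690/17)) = 42093683/1522413133610150280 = 0.00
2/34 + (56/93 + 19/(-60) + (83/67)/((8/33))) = 5.45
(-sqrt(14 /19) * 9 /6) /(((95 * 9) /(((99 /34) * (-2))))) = 33 * sqrt(266) /61370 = 0.01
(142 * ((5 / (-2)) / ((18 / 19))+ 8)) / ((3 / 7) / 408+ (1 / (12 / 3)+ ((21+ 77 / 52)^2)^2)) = 0.00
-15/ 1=-15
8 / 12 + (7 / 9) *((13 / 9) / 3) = 253 / 243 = 1.04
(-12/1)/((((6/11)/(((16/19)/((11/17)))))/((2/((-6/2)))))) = 1088/57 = 19.09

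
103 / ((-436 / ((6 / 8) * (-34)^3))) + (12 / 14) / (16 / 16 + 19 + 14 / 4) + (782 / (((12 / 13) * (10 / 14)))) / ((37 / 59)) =176242134857 / 19902855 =8855.12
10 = 10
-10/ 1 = -10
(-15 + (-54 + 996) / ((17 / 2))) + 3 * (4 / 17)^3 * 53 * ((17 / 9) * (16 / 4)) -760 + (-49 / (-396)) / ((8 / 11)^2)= -431669893 / 665856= -648.29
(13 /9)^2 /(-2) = -169 /162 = -1.04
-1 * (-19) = 19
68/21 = 3.24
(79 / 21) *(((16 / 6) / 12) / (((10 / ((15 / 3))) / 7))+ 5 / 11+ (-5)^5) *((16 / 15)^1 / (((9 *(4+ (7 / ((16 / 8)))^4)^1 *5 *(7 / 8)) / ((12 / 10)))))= -2.48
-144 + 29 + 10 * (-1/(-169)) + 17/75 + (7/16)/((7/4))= -5803333/50700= -114.46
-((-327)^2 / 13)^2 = -11433811041 / 169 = -67655686.63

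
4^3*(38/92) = 608/23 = 26.43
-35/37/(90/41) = -287/666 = -0.43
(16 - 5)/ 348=11/ 348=0.03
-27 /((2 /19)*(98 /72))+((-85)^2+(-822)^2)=33453307 /49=682720.55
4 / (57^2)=4 / 3249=0.00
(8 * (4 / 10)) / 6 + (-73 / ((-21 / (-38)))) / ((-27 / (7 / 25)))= 3854 / 2025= 1.90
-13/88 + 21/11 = 155/88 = 1.76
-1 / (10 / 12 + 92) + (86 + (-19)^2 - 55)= 218338 / 557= 391.99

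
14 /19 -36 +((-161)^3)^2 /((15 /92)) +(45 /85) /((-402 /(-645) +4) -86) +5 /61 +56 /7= 20457400462423419890483 /191513160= 106819815737066.95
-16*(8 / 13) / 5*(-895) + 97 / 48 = 1101037 / 624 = 1764.48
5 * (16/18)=4.44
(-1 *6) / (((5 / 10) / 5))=-60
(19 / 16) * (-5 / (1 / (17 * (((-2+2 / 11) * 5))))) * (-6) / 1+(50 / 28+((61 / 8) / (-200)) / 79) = -53568324697 / 9732800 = -5503.90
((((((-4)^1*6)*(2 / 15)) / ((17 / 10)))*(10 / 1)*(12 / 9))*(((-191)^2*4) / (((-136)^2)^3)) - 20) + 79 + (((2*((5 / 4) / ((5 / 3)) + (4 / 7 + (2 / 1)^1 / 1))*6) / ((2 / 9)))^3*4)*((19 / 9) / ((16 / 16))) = 5266540515658378523725 / 108093054596352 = 48722284.10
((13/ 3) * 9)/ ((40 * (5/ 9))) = 351/ 200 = 1.76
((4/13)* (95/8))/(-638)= -95/16588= -0.01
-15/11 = -1.36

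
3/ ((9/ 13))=13/ 3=4.33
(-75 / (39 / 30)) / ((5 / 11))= -1650 / 13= -126.92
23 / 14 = 1.64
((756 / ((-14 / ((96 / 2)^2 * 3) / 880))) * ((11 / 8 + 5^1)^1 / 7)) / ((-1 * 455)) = 418784256 / 637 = 657432.11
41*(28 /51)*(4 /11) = 4592 /561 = 8.19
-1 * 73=-73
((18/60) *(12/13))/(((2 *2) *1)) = 9/130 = 0.07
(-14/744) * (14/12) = -49/2232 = -0.02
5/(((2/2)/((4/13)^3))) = 320/2197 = 0.15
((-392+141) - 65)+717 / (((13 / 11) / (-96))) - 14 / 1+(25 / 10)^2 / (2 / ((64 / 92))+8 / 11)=-241369964 / 4121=-58570.73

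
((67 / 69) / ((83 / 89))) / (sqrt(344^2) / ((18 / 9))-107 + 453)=5963 / 2966586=0.00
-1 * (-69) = 69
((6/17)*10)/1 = 60/17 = 3.53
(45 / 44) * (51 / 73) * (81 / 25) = 37179 / 16060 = 2.32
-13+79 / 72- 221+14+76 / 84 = -109871 / 504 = -218.00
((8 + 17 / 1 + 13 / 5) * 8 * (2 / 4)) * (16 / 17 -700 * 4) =-309016.09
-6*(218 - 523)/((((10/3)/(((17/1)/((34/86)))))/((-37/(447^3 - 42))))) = -291153/29771527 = -0.01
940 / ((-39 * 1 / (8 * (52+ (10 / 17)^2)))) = -113762560 / 11271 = -10093.39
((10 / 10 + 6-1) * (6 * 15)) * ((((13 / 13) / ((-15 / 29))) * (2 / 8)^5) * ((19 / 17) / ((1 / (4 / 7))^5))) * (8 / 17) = -158688 / 4857223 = -0.03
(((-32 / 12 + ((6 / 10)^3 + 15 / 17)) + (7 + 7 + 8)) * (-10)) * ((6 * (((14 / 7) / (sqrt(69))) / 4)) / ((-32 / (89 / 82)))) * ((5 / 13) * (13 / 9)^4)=6367141079 * sqrt(69) / 12621526920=4.19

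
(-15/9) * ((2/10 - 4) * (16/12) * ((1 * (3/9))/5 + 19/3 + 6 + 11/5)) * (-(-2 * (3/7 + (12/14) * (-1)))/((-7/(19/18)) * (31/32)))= 3373184/205065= 16.45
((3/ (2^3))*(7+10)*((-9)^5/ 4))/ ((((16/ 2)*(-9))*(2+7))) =37179/ 256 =145.23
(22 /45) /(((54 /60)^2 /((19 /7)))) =8360 /5103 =1.64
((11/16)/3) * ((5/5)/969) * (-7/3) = -77/139536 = -0.00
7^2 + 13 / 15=748 / 15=49.87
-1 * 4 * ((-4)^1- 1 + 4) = 4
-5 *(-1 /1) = 5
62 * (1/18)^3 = 31/2916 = 0.01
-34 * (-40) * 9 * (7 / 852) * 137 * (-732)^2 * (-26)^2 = 354313448536320 / 71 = 4990330261074.93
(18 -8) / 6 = 5 / 3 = 1.67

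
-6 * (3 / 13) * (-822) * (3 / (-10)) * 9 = -199746 / 65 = -3073.02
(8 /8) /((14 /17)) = 17 /14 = 1.21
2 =2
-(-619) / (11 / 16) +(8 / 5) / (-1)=49432 / 55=898.76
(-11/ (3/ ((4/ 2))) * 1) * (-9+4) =110/ 3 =36.67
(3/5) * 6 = 18/5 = 3.60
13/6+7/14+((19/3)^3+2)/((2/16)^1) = 55376/27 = 2050.96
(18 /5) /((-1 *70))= -9 /175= -0.05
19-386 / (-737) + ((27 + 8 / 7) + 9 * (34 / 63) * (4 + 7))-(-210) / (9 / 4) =3009170 / 15477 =194.43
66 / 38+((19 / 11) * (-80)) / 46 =-6091 / 4807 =-1.27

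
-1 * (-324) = 324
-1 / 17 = -0.06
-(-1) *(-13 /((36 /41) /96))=-4264 /3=-1421.33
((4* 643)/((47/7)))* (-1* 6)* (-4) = 432096/47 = 9193.53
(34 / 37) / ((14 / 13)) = 221 / 259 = 0.85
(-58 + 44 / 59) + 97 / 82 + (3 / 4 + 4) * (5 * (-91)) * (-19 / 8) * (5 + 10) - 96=5948221139 / 77408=76842.46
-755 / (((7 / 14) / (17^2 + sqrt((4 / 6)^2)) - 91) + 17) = 1312190 / 128609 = 10.20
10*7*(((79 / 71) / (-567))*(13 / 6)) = -5135 / 17253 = -0.30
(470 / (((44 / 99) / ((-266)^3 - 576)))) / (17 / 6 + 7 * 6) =-119423508840 / 269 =-443953564.46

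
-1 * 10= -10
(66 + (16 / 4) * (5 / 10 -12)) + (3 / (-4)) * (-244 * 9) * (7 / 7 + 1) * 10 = 32960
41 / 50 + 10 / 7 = 787 / 350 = 2.25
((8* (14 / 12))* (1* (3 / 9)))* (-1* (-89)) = 2492 / 9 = 276.89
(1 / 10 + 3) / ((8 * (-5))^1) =-31 / 400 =-0.08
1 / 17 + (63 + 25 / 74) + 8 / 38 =1520339 / 23902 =63.61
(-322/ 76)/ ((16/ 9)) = -2.38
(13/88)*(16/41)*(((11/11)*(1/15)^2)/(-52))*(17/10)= -17/2029500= -0.00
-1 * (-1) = 1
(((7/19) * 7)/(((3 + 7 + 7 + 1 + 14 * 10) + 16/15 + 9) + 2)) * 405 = 297675/48469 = 6.14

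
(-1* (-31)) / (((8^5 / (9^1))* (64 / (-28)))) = -1953 / 524288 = -0.00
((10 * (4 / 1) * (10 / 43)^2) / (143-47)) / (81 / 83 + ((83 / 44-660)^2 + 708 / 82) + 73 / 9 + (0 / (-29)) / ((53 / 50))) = 0.00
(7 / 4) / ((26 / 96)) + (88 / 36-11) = -245 / 117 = -2.09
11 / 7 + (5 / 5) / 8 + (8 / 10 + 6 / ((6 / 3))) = 5.50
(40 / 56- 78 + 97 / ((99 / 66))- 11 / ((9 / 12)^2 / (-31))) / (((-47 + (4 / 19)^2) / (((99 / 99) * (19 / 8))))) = -256506023 / 8543304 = -30.02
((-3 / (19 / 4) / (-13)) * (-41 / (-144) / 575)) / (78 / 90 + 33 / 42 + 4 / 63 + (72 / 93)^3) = 0.00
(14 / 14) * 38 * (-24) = -912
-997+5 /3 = -995.33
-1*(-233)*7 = 1631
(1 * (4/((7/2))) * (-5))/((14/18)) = -360/49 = -7.35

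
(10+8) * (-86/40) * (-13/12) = 1677/40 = 41.92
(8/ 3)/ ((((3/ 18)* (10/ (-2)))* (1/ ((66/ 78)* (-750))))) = 26400/ 13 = 2030.77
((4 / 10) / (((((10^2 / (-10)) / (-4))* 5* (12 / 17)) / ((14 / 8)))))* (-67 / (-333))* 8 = 15946 / 124875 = 0.13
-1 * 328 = -328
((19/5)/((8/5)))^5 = 2476099/32768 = 75.56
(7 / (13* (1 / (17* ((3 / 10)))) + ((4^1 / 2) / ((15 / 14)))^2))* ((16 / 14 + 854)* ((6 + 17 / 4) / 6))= 156459075 / 92312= 1694.89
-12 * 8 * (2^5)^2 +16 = -98288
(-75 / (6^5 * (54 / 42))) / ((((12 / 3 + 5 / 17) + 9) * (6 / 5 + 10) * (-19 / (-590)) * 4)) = -626875 / 1602726912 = -0.00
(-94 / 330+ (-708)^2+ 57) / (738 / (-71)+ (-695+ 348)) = -202516282 / 144375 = -1402.71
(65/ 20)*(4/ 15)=13/ 15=0.87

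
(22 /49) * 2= 44 /49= 0.90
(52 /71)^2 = 2704 /5041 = 0.54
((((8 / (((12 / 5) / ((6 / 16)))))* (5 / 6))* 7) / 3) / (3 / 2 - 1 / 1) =175 / 36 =4.86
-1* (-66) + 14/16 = 535/8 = 66.88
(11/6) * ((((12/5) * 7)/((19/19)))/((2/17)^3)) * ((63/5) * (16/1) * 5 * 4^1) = 381327408/5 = 76265481.60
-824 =-824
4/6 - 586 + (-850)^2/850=264.67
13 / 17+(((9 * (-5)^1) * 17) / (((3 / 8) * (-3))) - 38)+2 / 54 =295046 / 459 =642.80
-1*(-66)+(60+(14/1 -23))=117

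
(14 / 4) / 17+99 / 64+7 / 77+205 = 2475505 / 11968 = 206.84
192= 192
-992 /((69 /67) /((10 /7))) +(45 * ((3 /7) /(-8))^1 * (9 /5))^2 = -293684339 /216384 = -1357.24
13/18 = 0.72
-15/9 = -5/3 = -1.67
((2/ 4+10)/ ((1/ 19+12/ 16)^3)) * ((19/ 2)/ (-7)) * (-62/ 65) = 387835296/ 14753765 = 26.29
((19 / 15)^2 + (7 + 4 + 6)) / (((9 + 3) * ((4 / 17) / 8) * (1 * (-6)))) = -35581 / 4050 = -8.79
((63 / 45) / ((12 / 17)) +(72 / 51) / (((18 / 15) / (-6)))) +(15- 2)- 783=-790577 / 1020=-775.08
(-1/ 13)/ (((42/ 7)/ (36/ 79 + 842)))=-33277/ 3081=-10.80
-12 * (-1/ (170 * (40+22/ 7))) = 21/ 12835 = 0.00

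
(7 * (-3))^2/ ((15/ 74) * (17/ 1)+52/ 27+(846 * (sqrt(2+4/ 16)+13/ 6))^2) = 881118/ 19225573925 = 0.00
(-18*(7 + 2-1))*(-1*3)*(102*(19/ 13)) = 837216/ 13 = 64401.23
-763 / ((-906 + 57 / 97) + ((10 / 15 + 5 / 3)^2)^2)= 5994891 / 6880928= 0.87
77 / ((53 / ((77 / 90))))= 5929 / 4770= 1.24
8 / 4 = 2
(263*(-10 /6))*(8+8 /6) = -36820 /9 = -4091.11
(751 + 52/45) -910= -7103/45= -157.84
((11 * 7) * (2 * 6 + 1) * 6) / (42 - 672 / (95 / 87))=-13585 / 1297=-10.47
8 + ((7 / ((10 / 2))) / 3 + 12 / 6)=157 / 15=10.47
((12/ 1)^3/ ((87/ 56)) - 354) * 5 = 109950/ 29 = 3791.38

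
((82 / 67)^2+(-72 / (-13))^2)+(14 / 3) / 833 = 8714934806 / 270834837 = 32.18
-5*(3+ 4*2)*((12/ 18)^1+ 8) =-476.67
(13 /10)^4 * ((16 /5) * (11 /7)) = 314171 /21875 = 14.36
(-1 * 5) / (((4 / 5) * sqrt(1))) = -25 / 4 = -6.25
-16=-16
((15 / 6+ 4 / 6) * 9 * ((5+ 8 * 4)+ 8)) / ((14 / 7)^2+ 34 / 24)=3078 / 13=236.77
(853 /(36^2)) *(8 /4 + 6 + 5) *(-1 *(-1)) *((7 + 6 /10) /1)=210691 /3240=65.03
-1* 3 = -3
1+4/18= 11/9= 1.22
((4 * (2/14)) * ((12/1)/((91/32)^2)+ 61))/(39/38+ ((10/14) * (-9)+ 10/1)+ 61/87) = 6842481096/1015474187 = 6.74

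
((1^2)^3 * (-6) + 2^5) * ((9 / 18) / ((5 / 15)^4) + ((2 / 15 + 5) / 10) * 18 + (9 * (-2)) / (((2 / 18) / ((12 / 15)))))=-51909 / 25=-2076.36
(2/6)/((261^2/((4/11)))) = 4/2247993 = 0.00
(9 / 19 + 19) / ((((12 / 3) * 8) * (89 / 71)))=13135 / 27056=0.49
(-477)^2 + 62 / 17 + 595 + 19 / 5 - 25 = 19389048 / 85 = 228106.45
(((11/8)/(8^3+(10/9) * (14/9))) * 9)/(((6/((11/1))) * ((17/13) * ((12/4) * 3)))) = 42471/11318464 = 0.00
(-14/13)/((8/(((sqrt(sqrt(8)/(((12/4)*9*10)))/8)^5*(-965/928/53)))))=1351*sqrt(15)*2^(1/4)/6873171414220800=0.00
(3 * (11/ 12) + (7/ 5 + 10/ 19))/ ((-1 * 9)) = -1777/ 3420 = -0.52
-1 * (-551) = 551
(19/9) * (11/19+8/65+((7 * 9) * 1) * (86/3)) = 743759/195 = 3814.15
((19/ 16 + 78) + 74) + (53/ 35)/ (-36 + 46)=429349/ 2800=153.34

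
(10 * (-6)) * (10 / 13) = -46.15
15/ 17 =0.88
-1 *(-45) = 45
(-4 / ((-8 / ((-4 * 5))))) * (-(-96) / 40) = -24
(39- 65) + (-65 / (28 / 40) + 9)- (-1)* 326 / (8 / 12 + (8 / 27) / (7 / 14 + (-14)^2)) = 9381046 / 24815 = 378.04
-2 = -2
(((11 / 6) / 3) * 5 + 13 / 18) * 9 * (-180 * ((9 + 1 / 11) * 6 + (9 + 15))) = -480698.18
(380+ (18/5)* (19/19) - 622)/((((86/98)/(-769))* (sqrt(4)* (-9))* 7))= -3208268/1935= -1658.02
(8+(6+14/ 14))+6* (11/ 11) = 21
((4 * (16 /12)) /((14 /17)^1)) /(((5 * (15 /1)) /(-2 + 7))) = 136 /315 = 0.43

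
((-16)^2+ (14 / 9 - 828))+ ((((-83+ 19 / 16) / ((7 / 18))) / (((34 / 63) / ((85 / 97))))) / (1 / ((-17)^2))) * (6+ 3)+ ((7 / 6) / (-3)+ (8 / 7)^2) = -202829284531 / 228144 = -889040.63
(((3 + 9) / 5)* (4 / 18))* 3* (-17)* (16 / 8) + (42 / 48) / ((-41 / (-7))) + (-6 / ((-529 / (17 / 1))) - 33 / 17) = -825901923 / 14748520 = -56.00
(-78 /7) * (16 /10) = -624 /35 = -17.83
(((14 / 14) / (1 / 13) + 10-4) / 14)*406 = 551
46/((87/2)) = 92/87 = 1.06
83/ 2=41.50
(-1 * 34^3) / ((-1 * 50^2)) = 9826 / 625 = 15.72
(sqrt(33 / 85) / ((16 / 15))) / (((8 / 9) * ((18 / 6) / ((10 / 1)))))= 45 * sqrt(2805) / 1088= 2.19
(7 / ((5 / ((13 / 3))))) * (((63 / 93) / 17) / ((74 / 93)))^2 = 120393 / 7912820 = 0.02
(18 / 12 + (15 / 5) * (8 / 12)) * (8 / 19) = 28 / 19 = 1.47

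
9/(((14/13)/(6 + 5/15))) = 741/14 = 52.93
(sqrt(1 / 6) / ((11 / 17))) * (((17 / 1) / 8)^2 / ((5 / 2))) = 4913 * sqrt(6) / 10560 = 1.14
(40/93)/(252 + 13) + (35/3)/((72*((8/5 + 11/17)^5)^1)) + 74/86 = 3355064120602206799/3879060975634218984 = 0.86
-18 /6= -3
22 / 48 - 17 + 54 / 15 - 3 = -1913 / 120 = -15.94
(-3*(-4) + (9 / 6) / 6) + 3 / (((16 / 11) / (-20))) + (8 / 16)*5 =-53 / 2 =-26.50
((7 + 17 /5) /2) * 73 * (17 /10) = 16133 /25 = 645.32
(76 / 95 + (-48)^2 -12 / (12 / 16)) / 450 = 5722 / 1125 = 5.09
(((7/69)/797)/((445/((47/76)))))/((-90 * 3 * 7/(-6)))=47/83693846700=0.00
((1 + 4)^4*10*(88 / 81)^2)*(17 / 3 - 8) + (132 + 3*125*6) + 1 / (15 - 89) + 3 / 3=-14829.84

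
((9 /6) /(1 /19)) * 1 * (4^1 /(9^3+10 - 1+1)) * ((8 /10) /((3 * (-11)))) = -152 /40645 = -0.00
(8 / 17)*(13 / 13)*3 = 24 / 17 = 1.41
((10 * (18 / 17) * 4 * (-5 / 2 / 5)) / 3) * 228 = -1609.41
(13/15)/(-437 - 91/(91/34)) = -13/7065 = -0.00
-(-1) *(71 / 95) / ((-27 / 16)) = -1136 / 2565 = -0.44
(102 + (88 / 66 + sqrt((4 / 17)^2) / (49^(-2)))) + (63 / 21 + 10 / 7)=240155 / 357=672.70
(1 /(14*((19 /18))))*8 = 72 /133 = 0.54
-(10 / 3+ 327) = -330.33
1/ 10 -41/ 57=-353/ 570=-0.62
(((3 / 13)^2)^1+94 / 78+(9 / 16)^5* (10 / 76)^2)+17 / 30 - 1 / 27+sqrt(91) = 61800902894239 / 34545189519360+sqrt(91) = 11.33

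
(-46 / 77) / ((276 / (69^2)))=-1587 / 154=-10.31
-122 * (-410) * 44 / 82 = 26840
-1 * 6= -6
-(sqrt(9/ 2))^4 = -81/ 4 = -20.25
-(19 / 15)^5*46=-113900554 / 759375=-149.99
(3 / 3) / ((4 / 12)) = 3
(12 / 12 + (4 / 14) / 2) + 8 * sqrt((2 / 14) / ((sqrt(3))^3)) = 8 / 7 + 8 * 3^(1 / 4) * sqrt(7) / 21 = 2.47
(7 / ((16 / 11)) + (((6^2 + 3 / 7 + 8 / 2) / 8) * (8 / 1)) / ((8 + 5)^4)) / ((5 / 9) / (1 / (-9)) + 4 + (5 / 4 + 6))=15398907 / 19992700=0.77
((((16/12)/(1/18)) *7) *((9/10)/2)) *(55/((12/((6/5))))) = 2079/5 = 415.80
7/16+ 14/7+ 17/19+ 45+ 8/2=15909/304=52.33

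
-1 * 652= -652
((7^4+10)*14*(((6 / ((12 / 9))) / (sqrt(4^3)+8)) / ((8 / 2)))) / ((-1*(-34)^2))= -151893 / 73984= -2.05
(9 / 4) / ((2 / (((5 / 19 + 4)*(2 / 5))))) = 1.92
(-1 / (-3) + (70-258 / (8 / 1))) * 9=1371 / 4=342.75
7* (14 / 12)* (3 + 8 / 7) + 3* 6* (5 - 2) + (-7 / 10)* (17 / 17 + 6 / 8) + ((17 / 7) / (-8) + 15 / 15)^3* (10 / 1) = 118522493 / 1317120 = 89.99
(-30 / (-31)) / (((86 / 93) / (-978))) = -44010 / 43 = -1023.49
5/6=0.83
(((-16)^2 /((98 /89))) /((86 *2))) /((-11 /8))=-22784 /23177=-0.98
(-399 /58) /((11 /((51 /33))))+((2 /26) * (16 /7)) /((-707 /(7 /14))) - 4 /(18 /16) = -18376632247 /4063653594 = -4.52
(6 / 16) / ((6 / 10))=5 / 8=0.62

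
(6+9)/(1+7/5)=25/4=6.25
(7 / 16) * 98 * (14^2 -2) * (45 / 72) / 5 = 33271 / 32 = 1039.72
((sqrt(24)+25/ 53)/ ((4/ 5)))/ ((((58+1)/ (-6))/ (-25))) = 9375/ 6254+375 * sqrt(6)/ 59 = 17.07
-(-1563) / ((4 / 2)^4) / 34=1563 / 544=2.87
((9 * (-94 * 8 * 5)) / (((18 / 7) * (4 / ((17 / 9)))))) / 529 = -55930 / 4761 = -11.75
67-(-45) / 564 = 12611 / 188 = 67.08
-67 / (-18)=67 / 18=3.72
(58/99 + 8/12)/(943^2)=0.00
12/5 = 2.40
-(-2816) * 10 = 28160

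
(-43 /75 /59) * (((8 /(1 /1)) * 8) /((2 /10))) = -2752 /885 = -3.11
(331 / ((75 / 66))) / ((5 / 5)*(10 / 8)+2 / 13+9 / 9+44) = 378664 / 60325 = 6.28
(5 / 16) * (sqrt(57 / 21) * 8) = 5 * sqrt(133) / 14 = 4.12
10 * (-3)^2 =90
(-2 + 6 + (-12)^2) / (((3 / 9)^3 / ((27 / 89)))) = 107892 / 89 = 1212.27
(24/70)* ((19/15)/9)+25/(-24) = -12517/12600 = -0.99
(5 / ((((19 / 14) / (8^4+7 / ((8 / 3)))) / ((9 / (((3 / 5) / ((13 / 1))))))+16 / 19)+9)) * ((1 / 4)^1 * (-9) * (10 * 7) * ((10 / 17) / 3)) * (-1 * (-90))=-200902916418750 / 142282479863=-1412.00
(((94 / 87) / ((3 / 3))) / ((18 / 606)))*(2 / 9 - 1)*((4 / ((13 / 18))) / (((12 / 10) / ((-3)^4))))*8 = -31899840 / 377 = -84614.96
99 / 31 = 3.19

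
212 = 212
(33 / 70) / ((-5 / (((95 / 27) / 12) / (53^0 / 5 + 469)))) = -209 / 3547152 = -0.00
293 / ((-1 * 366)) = -293 / 366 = -0.80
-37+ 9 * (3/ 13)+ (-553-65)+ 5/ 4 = -33887/ 52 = -651.67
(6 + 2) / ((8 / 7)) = 7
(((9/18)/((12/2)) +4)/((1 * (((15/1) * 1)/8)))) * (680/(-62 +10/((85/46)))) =-113288/4329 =-26.17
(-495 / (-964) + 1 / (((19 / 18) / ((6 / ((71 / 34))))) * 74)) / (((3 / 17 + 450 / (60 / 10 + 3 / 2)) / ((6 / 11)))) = 450106263 / 90241805566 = 0.00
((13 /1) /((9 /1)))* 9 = 13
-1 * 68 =-68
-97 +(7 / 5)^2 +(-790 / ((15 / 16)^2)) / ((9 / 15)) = -1075352 / 675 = -1593.11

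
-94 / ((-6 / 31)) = 1457 / 3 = 485.67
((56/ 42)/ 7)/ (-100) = -1/ 525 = -0.00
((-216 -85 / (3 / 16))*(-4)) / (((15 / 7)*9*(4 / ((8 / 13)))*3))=112448 / 15795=7.12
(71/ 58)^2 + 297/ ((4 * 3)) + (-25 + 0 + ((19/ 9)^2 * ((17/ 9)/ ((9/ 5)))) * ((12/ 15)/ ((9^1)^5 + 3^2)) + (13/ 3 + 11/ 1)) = 158927998886/ 9584420337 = 16.58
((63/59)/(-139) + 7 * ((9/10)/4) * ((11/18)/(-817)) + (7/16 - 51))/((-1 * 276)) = 4517854487/24656798560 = 0.18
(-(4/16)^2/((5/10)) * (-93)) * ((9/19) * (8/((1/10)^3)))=837000/19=44052.63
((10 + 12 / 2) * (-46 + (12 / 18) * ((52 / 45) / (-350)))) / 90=-8694416 / 1063125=-8.18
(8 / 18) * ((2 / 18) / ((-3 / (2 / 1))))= -8 / 243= -0.03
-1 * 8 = -8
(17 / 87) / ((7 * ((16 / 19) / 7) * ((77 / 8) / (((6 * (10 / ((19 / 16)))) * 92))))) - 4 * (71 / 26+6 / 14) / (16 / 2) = 12829055 / 116116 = 110.48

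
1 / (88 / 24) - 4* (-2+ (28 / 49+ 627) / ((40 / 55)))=-530279 / 154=-3443.37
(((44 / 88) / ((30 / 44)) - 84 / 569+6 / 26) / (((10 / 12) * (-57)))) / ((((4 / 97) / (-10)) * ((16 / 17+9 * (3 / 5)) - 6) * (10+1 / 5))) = 2312480 / 1930617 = 1.20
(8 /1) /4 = 2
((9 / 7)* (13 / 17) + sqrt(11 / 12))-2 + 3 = sqrt(33) / 6 + 236 / 119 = 2.94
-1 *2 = -2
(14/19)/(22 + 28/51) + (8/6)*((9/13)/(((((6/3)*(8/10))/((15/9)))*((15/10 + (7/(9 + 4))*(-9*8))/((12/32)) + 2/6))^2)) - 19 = -49475995249397/2608500021200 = -18.97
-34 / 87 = -0.39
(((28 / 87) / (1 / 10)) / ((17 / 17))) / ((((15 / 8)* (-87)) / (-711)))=35392 / 2523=14.03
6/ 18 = 1/ 3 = 0.33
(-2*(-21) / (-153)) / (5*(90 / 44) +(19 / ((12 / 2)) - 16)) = 77 / 731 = 0.11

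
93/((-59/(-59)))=93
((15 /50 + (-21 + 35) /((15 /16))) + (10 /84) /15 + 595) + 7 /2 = 386657 /630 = 613.74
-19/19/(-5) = 1/5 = 0.20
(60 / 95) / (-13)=-12 / 247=-0.05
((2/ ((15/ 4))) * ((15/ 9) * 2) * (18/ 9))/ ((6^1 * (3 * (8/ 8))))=16/ 81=0.20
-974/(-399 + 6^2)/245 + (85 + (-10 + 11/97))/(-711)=-193602184/2044526715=-0.09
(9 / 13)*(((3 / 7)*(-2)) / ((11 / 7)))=-54 / 143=-0.38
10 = 10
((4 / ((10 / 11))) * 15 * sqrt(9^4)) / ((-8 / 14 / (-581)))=5435545.50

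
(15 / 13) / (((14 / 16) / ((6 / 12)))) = 60 / 91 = 0.66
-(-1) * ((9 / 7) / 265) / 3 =3 / 1855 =0.00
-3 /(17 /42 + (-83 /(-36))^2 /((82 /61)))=-2231712 /3242707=-0.69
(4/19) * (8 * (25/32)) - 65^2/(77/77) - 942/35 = -2826648/665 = -4250.60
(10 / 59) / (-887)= -10 / 52333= -0.00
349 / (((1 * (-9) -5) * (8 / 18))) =-3141 / 56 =-56.09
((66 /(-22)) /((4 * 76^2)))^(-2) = 59310535.11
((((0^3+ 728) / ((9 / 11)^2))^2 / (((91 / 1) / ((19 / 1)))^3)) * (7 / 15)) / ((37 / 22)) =141395047552 / 47337615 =2986.95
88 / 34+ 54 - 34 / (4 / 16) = -1350 / 17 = -79.41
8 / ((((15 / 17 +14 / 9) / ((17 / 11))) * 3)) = 6936 / 4103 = 1.69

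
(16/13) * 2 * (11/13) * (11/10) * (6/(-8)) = -1452/845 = -1.72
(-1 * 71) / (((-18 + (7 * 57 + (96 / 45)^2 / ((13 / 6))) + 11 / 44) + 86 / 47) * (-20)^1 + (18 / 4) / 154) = 200420220 / 21745810607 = 0.01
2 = 2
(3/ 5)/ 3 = 1/ 5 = 0.20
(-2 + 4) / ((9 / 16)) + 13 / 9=5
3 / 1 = 3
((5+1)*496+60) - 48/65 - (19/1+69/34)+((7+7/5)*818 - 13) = 4363615/442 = 9872.43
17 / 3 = 5.67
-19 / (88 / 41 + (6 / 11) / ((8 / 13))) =-34276 / 5471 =-6.27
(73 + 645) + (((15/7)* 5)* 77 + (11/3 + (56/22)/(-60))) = 255193/165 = 1546.62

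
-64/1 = -64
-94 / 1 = -94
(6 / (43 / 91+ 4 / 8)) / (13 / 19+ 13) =133 / 295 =0.45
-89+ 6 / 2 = -86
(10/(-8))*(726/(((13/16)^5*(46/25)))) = -11894784000/8539739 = -1392.87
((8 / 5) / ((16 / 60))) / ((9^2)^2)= 2 / 2187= 0.00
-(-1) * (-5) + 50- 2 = 43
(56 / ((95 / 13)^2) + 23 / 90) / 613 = 211867 / 99581850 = 0.00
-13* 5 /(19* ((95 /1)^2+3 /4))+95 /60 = 13030063 /8231484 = 1.58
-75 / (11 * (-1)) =75 / 11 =6.82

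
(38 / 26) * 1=19 / 13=1.46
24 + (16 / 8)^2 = 28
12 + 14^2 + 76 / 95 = 1044 / 5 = 208.80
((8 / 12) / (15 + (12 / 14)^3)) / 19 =686 / 305577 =0.00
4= 4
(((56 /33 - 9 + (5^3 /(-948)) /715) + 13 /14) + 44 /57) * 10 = -505084955 /9015006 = -56.03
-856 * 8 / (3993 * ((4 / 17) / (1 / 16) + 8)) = -0.15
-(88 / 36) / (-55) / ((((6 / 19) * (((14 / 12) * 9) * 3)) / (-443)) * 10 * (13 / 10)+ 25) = 8417 / 4679280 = 0.00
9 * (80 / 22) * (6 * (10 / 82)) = 23.95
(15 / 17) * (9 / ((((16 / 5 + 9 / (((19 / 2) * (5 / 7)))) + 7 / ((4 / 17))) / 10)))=20520 / 8857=2.32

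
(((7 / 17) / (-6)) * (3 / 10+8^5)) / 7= -327683 / 1020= -321.26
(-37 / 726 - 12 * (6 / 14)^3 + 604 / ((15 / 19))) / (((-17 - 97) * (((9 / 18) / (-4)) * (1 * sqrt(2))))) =317112427 * sqrt(2) / 11828355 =37.91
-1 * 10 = -10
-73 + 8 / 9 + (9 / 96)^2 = -664495 / 9216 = -72.10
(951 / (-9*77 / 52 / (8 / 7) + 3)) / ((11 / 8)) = -1054976 / 13211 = -79.86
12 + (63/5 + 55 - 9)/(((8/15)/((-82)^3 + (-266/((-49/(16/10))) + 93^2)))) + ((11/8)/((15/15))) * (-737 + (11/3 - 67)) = -25045181381/420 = -59631384.24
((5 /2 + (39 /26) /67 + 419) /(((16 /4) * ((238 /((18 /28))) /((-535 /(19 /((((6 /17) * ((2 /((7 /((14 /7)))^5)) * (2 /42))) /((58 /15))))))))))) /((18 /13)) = -5892693300 /61504736811413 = -0.00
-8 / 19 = -0.42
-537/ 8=-67.12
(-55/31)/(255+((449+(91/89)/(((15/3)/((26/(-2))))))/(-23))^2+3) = -5761537375/2060803954954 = -0.00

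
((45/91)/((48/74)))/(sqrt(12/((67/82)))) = 185 * sqrt(16482)/119392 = 0.20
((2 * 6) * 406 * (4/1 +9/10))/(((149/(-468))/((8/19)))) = -446898816/14155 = -31571.80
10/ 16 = 5/ 8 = 0.62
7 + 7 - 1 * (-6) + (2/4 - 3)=35/2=17.50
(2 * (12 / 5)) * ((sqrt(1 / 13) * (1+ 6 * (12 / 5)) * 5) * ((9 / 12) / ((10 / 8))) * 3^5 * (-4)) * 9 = -48498912 * sqrt(13) / 325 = -538047.12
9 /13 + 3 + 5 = 113 /13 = 8.69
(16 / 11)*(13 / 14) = 104 / 77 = 1.35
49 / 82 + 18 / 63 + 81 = 47001 / 574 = 81.88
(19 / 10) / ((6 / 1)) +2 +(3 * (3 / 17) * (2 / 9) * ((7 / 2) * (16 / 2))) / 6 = 2.87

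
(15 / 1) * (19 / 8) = 285 / 8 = 35.62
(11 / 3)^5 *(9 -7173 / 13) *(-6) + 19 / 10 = 2525281903 / 1170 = 2158360.60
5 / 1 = 5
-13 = -13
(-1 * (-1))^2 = 1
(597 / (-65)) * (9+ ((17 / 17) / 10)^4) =-53730597 / 650000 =-82.66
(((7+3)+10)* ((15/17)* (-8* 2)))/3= -1600/17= -94.12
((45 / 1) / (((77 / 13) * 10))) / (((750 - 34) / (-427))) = -7137 / 15752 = -0.45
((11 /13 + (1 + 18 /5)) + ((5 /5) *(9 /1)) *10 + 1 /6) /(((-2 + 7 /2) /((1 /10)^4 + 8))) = 331461921 /650000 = 509.94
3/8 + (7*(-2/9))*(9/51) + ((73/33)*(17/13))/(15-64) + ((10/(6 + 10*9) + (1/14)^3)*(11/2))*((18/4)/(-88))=0.01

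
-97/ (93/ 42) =-1358/ 31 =-43.81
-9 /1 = -9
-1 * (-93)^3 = 804357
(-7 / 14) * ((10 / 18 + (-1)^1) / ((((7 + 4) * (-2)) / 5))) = -5 / 99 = -0.05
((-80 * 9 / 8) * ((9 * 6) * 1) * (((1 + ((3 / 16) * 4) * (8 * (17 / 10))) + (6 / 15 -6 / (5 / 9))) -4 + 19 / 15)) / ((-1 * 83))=-9396 / 83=-113.20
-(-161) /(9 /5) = 805 /9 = 89.44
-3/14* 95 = -285/14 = -20.36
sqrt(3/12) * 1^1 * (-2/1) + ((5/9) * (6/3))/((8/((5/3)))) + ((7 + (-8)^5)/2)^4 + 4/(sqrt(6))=2 * sqrt(6)/3 + 31102289761234516975/432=71996041113968790.93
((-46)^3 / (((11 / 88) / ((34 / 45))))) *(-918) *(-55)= -29705389824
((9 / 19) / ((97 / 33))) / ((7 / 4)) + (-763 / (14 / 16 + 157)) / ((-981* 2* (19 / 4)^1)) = 13580044 / 146645667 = 0.09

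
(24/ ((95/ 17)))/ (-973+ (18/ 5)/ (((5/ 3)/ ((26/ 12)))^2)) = -20400/ 4592851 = -0.00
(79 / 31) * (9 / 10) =711 / 310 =2.29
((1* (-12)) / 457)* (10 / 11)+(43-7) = 180852 / 5027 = 35.98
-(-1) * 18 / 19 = 18 / 19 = 0.95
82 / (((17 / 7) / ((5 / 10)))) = 287 / 17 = 16.88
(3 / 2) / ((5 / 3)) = 0.90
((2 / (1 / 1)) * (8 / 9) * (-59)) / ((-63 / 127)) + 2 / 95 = 11390494 / 53865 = 211.46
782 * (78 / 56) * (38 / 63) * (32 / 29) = 3090464 / 4263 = 724.95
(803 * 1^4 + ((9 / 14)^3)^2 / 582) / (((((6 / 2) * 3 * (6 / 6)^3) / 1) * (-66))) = -1172966354299 / 867673610496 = -1.35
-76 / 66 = -38 / 33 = -1.15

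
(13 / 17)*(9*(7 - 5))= 234 / 17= 13.76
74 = 74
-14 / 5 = -2.80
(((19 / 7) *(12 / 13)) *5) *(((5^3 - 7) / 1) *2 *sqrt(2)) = 269040 *sqrt(2) / 91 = 4181.10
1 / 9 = 0.11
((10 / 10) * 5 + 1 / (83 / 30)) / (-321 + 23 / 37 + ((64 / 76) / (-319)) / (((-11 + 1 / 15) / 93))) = -4091568965 / 244478524702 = -0.02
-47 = -47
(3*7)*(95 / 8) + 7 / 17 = 33971 / 136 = 249.79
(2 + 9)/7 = 11/7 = 1.57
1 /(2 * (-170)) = -1 /340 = -0.00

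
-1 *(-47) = 47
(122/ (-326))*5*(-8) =2440/ 163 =14.97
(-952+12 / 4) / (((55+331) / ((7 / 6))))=-6643 / 2316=-2.87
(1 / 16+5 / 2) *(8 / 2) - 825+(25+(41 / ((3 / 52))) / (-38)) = -184327 / 228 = -808.45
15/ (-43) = -15/ 43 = -0.35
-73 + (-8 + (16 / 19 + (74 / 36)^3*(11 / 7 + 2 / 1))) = -38114777 / 775656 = -49.14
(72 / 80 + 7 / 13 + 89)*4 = 23514 / 65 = 361.75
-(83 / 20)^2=-17.22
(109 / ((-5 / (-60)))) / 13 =1308 / 13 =100.62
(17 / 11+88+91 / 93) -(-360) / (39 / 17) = 3290798 / 13299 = 247.45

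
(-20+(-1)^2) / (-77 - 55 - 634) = 19 / 766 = 0.02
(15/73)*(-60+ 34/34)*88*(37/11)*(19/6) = -829540/73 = -11363.56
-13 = -13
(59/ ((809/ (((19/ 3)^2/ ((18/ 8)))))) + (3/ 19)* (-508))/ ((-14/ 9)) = 49123736/ 968373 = 50.73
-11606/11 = -1055.09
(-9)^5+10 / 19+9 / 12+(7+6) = -4486639 / 76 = -59034.72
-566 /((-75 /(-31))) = -17546 /75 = -233.95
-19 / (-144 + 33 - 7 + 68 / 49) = 931 / 5714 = 0.16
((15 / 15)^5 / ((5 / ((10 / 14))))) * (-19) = -19 / 7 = -2.71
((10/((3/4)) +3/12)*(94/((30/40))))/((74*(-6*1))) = -7661/1998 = -3.83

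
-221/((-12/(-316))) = -17459/3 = -5819.67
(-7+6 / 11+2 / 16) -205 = -18597 / 88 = -211.33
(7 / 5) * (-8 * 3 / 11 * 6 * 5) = -1008 / 11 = -91.64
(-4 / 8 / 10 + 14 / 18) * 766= 50173 / 90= 557.48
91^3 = 753571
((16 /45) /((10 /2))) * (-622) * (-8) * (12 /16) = 19904 /75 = 265.39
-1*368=-368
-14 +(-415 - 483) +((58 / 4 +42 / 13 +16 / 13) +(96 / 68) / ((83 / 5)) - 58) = -34886677 / 36686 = -950.95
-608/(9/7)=-4256/9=-472.89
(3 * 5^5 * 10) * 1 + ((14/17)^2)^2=7830132166/83521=93750.46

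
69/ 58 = 1.19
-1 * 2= -2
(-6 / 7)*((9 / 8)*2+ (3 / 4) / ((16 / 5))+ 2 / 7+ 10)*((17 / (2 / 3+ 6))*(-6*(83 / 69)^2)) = 2010010419 / 8294720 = 242.32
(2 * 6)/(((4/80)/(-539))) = -129360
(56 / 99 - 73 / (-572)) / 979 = 3569 / 5039892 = 0.00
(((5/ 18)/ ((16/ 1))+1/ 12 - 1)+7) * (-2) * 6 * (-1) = 1757/ 24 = 73.21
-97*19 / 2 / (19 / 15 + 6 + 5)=-27645 / 368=-75.12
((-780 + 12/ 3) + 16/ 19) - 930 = -32398/ 19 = -1705.16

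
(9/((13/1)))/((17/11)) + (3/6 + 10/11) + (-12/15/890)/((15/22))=301128947/162269250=1.86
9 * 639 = 5751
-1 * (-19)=19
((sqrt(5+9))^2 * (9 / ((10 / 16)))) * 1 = 201.60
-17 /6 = -2.83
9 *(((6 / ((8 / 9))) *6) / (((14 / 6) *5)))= 2187 / 70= 31.24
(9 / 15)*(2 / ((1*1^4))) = 6 / 5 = 1.20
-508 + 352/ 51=-501.10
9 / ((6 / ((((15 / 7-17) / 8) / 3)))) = -13 / 14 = -0.93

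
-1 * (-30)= 30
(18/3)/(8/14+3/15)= 70/9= 7.78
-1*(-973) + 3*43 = 1102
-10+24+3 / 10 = 143 / 10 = 14.30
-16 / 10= -8 / 5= -1.60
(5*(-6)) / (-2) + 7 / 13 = 202 / 13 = 15.54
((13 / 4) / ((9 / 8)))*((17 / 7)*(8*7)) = 3536 / 9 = 392.89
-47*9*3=-1269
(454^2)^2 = 42483805456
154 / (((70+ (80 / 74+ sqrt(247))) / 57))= 284729060 / 2192919 -4005694 * sqrt(247) / 2192919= 101.13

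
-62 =-62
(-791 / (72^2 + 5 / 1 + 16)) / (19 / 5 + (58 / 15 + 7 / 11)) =-8701 / 475390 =-0.02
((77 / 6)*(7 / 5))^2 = 290521 / 900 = 322.80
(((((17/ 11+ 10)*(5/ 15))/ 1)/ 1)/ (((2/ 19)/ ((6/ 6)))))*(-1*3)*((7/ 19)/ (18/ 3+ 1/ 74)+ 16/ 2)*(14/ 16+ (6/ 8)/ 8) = -134169023/ 156640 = -856.54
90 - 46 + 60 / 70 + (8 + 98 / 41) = 55.25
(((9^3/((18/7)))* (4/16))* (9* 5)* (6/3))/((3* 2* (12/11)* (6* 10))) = 2079/128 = 16.24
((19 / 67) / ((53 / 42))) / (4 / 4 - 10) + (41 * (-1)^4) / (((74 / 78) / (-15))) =-255522047 / 394161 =-648.27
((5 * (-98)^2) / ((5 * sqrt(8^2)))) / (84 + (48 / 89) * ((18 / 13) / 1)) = 2777957 / 196104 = 14.17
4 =4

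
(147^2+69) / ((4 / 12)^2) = 195102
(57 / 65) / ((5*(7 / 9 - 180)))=-513 / 524225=-0.00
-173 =-173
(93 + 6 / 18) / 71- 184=-38912 / 213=-182.69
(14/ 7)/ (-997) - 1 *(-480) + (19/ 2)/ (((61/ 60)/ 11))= 35443228/ 60817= 582.78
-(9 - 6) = -3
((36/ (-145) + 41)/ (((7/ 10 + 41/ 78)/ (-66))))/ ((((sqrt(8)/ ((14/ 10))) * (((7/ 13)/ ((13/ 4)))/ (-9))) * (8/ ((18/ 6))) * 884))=2669313933 * sqrt(2)/ 150818560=25.03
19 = 19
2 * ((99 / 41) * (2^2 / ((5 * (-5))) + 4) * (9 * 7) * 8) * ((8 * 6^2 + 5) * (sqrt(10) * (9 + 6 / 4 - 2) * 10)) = 47718139392 * sqrt(10) / 205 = 736087835.04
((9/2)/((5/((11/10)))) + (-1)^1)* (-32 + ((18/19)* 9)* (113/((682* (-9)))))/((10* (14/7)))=41669/2591600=0.02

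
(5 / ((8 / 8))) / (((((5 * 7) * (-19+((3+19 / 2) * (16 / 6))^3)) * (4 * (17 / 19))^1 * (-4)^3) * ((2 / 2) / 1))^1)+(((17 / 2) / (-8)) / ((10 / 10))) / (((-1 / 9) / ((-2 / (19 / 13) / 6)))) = -1261704423171 / 578519067392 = -2.18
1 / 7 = 0.14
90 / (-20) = -9 / 2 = -4.50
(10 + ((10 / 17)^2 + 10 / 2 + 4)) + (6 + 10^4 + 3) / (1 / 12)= 34716803 / 289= 120127.35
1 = 1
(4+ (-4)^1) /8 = 0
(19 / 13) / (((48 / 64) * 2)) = 38 / 39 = 0.97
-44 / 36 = -11 / 9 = -1.22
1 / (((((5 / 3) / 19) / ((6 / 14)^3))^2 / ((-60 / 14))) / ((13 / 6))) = -30790773 / 4117715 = -7.48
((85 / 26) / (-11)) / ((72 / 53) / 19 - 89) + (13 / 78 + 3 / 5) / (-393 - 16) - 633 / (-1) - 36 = 46902548708878 / 78563540055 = 597.00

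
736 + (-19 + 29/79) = 56672/79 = 717.37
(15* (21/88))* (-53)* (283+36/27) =-4746945/88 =-53942.56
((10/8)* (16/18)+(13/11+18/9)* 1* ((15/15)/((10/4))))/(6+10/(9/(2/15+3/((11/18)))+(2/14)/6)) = 3728918/18034137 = 0.21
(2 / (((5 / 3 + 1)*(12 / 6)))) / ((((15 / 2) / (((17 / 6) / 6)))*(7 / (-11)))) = -187 / 5040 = -0.04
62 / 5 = 12.40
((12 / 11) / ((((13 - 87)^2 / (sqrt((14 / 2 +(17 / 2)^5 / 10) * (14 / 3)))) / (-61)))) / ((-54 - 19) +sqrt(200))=61 * sqrt(149320185) / 154475222 +4453 * sqrt(298640370) / 3089504440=0.03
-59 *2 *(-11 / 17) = 1298 / 17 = 76.35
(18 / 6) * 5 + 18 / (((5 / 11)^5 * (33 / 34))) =3033639 / 3125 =970.76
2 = 2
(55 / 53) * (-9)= -495 / 53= -9.34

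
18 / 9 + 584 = 586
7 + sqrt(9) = 10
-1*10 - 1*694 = -704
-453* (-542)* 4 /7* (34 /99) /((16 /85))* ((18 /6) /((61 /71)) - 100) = -49729040645 /2013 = -24703944.68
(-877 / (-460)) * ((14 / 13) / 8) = 6139 / 23920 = 0.26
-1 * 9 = -9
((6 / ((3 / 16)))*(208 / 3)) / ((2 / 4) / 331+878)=2.53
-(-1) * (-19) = -19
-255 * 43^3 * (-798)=16178879430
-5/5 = -1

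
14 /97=0.14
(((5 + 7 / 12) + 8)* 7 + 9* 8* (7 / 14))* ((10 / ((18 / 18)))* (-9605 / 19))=-75543325 / 114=-662660.75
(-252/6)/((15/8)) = -112/5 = -22.40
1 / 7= 0.14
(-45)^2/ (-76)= -2025/ 76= -26.64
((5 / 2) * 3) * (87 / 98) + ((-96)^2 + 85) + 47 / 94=1824399 / 196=9308.16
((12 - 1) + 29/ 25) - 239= -5671/ 25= -226.84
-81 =-81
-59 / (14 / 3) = -12.64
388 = 388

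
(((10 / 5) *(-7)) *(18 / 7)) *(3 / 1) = -108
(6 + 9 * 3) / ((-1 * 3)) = -11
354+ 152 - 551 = -45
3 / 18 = 1 / 6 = 0.17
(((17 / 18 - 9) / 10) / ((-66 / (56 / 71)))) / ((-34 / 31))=-6293 / 716958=-0.01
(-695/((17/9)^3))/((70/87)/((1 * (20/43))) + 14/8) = -176315940/5949643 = -29.63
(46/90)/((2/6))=23/15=1.53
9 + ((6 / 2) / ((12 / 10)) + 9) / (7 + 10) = 329 / 34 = 9.68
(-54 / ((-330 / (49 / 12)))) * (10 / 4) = 1.67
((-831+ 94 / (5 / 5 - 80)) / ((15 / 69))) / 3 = -1512089 / 1185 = -1276.02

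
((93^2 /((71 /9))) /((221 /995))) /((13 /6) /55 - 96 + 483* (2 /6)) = 25559092350 /336775933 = 75.89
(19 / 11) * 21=36.27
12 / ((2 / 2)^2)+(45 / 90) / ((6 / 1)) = 145 / 12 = 12.08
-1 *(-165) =165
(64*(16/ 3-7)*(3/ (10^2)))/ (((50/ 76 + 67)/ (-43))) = 26144/ 12855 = 2.03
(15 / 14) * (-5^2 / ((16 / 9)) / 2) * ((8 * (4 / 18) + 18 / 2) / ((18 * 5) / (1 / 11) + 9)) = -12125 / 149184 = -0.08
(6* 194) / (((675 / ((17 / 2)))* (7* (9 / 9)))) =2.09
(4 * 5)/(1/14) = 280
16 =16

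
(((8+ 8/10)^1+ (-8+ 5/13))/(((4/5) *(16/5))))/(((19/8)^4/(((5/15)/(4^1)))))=6160/5082519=0.00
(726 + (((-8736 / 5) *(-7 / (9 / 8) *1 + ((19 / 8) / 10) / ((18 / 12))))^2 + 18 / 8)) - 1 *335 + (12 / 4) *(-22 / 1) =2525640285301 / 22500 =112250679.35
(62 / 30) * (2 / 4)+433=13021 / 30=434.03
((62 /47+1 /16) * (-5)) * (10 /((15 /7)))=-32.24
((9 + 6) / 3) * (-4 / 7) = -20 / 7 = -2.86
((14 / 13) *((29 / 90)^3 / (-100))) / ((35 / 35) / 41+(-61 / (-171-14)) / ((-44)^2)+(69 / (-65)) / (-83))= -2601004342013 / 269638941976875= -0.01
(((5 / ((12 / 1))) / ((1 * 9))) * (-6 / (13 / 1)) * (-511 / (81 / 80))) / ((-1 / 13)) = -102200 / 729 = -140.19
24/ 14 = 12/ 7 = 1.71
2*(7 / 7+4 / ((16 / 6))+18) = 41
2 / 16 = 0.12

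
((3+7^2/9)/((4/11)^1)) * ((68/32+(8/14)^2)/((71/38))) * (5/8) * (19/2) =362532445/2003904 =180.91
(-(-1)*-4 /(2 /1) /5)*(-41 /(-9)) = -1.82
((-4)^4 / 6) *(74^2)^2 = 3838281728 / 3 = 1279427242.67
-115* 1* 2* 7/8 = -805/4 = -201.25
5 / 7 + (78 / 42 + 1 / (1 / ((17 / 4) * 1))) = 6.82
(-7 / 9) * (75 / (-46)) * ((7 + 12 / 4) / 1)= 875 / 69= 12.68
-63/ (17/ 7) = -25.94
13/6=2.17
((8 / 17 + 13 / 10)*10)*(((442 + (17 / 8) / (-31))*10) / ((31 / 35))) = 88344.36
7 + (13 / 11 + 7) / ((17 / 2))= 1489 / 187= 7.96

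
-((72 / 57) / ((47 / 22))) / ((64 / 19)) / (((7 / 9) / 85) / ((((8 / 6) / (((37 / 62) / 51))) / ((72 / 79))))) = -116780565 / 48692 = -2398.35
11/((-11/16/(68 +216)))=-4544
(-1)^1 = -1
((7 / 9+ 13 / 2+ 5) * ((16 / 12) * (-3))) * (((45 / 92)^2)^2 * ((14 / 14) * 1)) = -100693125 / 35819648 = -2.81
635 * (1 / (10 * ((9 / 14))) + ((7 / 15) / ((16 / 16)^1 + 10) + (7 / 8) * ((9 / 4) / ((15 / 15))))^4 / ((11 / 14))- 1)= 10845676434089073769 / 854925705216000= 12686.10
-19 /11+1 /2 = -27 /22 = -1.23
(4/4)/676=1/676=0.00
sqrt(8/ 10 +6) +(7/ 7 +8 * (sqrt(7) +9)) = sqrt(170)/ 5 +8 * sqrt(7) +73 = 96.77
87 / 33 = 29 / 11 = 2.64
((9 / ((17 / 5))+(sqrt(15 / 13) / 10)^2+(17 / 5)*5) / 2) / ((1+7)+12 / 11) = 955801 / 884000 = 1.08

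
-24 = -24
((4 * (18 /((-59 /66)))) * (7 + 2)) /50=-21384 /1475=-14.50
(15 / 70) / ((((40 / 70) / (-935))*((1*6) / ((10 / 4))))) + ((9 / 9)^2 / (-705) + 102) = -994787 / 22560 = -44.10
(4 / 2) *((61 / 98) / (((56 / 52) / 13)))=10309 / 686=15.03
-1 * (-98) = 98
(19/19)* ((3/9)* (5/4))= 5/12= 0.42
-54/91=-0.59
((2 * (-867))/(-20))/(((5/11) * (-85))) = -561/250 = -2.24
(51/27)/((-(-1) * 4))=0.47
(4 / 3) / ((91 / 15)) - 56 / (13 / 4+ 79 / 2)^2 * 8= -67468 / 2660931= -0.03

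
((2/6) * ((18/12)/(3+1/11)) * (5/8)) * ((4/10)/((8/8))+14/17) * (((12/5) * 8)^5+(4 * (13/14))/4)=16323767215327/50575000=322763.56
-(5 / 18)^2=-25 / 324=-0.08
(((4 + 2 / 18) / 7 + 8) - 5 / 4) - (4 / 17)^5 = 2625057545 / 357803964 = 7.34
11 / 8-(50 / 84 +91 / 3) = -1655 / 56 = -29.55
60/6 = 10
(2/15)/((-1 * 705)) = -2/10575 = -0.00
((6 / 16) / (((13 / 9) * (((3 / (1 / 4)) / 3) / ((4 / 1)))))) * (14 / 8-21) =-2079 / 416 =-5.00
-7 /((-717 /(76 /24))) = 133 /4302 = 0.03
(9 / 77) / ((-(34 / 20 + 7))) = -0.01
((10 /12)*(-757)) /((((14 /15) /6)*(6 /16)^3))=-4844800 /63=-76901.59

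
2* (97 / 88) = 97 / 44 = 2.20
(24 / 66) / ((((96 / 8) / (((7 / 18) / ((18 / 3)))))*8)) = 7 / 28512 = 0.00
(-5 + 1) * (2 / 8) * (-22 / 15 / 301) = 22 / 4515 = 0.00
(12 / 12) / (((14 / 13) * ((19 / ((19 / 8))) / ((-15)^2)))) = 2925 / 112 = 26.12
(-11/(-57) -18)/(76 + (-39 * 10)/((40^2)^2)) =-37120000/158427111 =-0.23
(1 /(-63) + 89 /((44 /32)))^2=2011074025 /480249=4187.57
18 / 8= 9 / 4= 2.25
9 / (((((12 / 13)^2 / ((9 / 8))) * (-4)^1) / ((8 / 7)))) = -1521 / 448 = -3.40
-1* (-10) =10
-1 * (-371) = 371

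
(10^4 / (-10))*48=-48000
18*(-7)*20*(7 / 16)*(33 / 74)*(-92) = 1673595 / 37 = 45232.30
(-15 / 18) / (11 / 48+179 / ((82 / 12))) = -1640 / 52003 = -0.03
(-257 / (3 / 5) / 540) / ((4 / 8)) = -257 / 162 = -1.59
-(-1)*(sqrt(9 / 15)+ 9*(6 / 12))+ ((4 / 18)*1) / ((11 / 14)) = sqrt(15) / 5+ 947 / 198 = 5.56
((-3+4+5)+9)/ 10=1.50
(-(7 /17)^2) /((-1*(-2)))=-49 /578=-0.08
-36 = -36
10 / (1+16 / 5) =50 / 21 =2.38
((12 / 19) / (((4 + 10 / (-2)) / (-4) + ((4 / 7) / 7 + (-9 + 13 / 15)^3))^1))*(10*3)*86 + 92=88.97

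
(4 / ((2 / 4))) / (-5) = -1.60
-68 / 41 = -1.66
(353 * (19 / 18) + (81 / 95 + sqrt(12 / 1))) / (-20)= -638623 / 34200 - sqrt(3) / 10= -18.85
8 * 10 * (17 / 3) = 453.33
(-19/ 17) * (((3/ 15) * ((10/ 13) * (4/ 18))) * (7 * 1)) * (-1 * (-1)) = -532/ 1989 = -0.27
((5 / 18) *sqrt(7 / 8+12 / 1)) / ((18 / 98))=245 *sqrt(206) / 648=5.43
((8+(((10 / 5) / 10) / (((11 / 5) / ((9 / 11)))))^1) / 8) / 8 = 977 / 7744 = 0.13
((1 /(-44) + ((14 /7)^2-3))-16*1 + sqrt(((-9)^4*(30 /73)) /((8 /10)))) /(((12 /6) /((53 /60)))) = -35033 /5280 + 1431*sqrt(438) /1168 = 19.01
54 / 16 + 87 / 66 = 413 / 88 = 4.69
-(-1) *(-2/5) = -2/5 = -0.40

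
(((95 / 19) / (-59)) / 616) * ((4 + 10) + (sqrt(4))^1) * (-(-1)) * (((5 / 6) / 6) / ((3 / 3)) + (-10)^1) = 1775 / 81774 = 0.02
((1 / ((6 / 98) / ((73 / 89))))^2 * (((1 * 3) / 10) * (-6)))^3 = -2094660489407173427089 / 62122661370125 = -33718138.33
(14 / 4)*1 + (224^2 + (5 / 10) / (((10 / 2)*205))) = 51433988 / 1025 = 50179.50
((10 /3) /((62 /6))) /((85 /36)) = 72 /527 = 0.14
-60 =-60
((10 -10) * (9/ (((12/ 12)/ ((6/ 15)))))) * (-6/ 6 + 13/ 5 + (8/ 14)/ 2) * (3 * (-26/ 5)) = 0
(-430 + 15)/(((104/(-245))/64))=813400/13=62569.23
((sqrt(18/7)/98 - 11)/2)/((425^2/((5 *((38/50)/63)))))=-209/113793750+19 *sqrt(14)/26020837500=-0.00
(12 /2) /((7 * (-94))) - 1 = -332 /329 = -1.01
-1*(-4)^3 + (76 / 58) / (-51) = 94618 / 1479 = 63.97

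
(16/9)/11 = 16/99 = 0.16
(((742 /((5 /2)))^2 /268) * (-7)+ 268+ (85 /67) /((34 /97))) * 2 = -6797971 /1675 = -4058.49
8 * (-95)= -760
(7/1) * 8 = 56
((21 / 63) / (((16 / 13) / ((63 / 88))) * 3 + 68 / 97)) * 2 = 8827 / 77570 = 0.11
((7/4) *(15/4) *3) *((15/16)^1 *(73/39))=114975/3328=34.55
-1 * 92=-92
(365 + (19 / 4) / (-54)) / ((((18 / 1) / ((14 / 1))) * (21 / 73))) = 5753933 / 5832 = 986.61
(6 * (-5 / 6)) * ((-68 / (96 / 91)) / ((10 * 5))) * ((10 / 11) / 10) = 1547 / 2640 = 0.59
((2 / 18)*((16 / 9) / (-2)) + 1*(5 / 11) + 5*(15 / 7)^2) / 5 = 1017908 / 218295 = 4.66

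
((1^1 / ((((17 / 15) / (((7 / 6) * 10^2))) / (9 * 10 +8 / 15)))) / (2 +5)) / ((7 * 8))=2425 / 102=23.77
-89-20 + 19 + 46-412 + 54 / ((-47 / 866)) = -68196 / 47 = -1450.98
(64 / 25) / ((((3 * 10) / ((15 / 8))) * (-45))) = -4 / 1125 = -0.00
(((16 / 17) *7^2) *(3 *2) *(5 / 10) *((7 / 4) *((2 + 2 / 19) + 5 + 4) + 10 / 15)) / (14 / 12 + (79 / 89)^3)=3799506562152 / 2549444491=1490.33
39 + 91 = 130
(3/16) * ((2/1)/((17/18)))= 27/68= 0.40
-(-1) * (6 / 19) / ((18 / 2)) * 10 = 20 / 57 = 0.35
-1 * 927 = -927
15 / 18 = 5 / 6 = 0.83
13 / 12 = 1.08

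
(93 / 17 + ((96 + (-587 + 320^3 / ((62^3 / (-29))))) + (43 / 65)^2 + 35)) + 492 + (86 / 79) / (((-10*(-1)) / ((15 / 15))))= -666898663055893 / 169039347425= -3945.23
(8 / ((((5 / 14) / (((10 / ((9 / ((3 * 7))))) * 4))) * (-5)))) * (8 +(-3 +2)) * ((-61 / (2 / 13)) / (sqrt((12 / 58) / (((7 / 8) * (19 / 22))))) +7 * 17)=-5224576 / 15 +2175992 * sqrt(254562) / 495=1869630.28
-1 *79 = -79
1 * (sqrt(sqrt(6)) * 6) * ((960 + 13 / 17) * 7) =685986 * 6^(1 / 4) / 17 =63154.48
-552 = -552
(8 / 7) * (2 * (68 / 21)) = 1088 / 147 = 7.40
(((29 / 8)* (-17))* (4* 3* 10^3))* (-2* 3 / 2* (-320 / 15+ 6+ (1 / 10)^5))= -6803395563 / 200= -34016977.82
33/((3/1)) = 11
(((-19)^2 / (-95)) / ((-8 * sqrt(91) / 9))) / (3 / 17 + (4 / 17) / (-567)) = 235467 * sqrt(91) / 882440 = 2.55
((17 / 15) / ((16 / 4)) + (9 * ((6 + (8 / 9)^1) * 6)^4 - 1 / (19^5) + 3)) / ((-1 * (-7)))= 11708056117218809 / 3119884740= 3752720.72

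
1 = 1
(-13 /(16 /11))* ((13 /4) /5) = -1859 /320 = -5.81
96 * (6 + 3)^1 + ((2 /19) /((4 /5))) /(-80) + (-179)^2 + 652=20402655 /608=33557.00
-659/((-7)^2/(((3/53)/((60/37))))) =-0.47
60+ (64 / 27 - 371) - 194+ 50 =-12221 / 27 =-452.63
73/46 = 1.59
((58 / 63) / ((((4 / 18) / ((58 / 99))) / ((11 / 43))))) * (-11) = -18502 / 2709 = -6.83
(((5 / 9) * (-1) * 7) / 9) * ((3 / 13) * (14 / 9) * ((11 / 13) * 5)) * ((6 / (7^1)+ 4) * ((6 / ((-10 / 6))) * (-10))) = -523600 / 4563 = -114.75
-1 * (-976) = 976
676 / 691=0.98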